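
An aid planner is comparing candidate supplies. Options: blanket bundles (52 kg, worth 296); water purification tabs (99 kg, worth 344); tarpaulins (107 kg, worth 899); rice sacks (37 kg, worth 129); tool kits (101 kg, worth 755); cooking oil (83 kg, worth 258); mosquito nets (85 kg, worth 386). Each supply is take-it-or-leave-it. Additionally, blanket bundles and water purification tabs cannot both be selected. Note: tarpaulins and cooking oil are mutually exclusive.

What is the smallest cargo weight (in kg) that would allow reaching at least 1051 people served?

Look for the lowest-cargo combination reaching 1051.
blanket bundles + tool kits reaches 1051 using 153 kg.
Any bundle with less than 153 kg falls short of 1051.

153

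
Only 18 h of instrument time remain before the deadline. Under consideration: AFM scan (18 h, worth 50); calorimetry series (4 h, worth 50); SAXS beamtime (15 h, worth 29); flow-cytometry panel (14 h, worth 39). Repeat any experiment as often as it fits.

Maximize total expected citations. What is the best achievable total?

200

Best packing: 4×calorimetry series — 16 h, 200 total.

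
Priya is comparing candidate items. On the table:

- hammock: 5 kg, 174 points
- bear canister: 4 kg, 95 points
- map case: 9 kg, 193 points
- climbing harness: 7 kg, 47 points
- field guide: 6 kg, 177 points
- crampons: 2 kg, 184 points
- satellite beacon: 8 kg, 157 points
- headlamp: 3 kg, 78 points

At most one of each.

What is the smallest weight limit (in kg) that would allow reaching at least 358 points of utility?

Look for the lowest-weight combination reaching 358.
hammock + crampons: 358 utility at 7 kg.
No combination under 7 kg hits 358.

7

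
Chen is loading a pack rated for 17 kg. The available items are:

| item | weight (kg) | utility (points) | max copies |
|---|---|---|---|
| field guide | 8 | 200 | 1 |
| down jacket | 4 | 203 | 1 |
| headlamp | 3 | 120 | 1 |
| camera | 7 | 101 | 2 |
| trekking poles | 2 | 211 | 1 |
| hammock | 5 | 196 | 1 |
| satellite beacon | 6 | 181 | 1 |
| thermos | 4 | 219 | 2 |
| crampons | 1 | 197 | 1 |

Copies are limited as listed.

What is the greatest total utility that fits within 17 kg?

1049

Taking down jacket + trekking poles + 2×thermos + crampons: 15 kg used, 1049 in utility.
That's the maximum — no swap from here does better than 1049.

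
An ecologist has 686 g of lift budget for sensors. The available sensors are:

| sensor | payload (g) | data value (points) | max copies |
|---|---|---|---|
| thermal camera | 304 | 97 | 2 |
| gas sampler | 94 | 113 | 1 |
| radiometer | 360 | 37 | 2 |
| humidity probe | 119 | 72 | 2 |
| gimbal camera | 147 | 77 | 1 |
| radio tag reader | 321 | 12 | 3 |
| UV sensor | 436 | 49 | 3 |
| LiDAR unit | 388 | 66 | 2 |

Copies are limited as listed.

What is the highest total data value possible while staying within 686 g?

359

Greedy by ratio would take gas sampler + 2×humidity probe + gimbal camera: 479 g used, total 334.
Dropping humidity probe frees 119 g; slotting in thermal camera (304 g) lifts the total to 359 at 664 g.
That's the maximum — no swap from here does better than 359.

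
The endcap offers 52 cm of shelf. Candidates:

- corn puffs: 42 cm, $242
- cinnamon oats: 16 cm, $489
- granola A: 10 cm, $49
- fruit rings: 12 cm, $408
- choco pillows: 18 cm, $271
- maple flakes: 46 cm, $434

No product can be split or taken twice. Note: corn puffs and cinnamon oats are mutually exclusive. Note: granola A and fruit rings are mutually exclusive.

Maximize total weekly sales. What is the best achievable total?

Best packing: cinnamon oats + fruit rings + choco pillows — 46 cm, 1168 total.
Next best is cinnamon oats + fruit rings at 897 (28 cm) — short by 271.

1168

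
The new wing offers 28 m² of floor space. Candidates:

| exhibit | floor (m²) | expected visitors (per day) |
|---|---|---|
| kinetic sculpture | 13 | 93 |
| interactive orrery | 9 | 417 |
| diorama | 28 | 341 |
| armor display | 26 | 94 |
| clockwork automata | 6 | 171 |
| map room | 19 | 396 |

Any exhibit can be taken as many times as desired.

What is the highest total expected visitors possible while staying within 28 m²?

1251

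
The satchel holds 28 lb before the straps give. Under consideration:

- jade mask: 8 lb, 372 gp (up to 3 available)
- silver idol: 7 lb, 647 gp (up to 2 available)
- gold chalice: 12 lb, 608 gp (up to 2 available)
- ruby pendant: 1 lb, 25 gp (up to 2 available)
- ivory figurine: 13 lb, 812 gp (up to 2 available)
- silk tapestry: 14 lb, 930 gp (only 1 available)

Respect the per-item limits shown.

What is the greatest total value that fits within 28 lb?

2224

The ratio ordering already packs tightly: 2×silver idol + silk tapestry, 28 lb, 2224.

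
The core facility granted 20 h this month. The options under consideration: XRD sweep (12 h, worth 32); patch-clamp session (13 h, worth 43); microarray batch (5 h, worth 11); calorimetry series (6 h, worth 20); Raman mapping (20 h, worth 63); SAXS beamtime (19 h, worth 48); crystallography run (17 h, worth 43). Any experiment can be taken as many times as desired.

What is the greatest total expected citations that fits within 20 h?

63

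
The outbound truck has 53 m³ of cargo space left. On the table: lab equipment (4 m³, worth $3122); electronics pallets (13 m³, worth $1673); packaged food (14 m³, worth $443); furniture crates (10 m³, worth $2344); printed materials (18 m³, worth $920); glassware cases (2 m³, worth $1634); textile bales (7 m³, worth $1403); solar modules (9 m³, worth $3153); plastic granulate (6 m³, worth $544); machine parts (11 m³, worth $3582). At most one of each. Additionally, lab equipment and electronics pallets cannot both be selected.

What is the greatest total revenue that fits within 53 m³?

15782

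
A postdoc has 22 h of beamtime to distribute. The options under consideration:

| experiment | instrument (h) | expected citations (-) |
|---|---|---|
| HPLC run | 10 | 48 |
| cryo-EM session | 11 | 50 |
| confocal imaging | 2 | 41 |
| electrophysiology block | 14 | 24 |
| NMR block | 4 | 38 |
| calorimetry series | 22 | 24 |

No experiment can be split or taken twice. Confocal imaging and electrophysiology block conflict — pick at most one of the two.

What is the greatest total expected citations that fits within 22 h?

Taking the top-ratio experiments first gives HPLC run + confocal imaging + NMR block for 127 (16 h).
Dropping HPLC run frees 10 h; slotting in cryo-EM session (11 h) lifts the total to 129 at 17 h.
The closest alternative, HPLC run + confocal imaging + NMR block, reaches only 127.

129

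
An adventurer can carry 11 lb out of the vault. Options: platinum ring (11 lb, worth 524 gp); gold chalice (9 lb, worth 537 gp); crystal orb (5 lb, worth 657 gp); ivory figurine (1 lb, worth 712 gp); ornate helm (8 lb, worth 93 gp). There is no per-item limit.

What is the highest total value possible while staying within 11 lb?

7832

Density check — ivory figurine 712.00, crystal orb 131.40, gold chalice 59.67 are the best per lb.
Best packing: 11×ivory figurine — 11 lb, 7832 total.
Every other selection either busts 11 lb or fails to beat 7832.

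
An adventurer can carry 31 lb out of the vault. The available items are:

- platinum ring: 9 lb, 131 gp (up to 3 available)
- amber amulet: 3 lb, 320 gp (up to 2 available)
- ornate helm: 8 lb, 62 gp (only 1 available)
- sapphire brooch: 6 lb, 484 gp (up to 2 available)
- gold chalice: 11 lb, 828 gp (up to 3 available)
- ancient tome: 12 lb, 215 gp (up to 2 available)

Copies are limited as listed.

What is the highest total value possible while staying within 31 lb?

2460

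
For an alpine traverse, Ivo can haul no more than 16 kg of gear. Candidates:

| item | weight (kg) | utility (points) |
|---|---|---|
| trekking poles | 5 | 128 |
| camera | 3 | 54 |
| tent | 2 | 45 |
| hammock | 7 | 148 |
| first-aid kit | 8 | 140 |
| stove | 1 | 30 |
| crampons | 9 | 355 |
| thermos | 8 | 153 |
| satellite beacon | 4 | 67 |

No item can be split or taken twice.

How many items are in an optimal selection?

3

The maximum utility within 16 kg is 528.
For example trekking poles + tent + crampons achieves it, using 16 kg.
All optima have 3 items.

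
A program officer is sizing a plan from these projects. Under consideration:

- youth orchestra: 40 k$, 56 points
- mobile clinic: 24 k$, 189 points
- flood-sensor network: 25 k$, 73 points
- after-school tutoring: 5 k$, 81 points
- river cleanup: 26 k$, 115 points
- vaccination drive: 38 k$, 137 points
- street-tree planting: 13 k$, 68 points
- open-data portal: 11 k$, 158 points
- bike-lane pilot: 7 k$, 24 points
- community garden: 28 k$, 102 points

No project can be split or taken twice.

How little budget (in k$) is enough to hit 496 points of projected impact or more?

53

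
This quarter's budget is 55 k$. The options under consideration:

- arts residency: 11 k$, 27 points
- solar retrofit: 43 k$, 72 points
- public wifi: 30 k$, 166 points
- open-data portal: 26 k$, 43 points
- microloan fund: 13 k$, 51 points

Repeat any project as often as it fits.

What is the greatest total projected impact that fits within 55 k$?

244

Taking arts residency + public wifi + microloan fund: 54 k$ used, 244 in projected impact.
No other feasible combination exceeds 244.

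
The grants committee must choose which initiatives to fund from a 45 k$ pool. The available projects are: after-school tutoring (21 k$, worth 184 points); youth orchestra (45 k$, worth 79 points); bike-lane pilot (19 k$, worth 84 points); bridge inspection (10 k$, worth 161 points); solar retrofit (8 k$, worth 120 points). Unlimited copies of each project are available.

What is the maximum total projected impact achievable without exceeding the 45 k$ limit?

682

Ranking by ratio (projected impact/k$): bridge inspection 16.10, solar retrofit 15.00, after-school tutoring 8.76, bike-lane pilot 4.42.
A density-first pass picks 4×bridge inspection — 644 at 40 k$.
The 20 k$ tied up in 2×bridge inspection is better spent on 3×solar retrofit — total rises to 682 (44 k$).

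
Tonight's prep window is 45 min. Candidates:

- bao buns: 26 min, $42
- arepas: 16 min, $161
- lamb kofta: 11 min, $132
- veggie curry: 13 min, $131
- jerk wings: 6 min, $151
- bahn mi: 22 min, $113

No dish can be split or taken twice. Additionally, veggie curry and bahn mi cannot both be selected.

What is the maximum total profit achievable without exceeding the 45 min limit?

444

Ranking by ratio (profit/min): jerk wings 25.17, lamb kofta 12.00, veggie curry 10.08, arepas 10.06.
The ratio heuristic lands on lamb kofta + veggie curry + jerk wings (414) but leaves 15 min idle.
Replace veggie curry with arepas: the trade gains 30 net, giving 444 at 33 min.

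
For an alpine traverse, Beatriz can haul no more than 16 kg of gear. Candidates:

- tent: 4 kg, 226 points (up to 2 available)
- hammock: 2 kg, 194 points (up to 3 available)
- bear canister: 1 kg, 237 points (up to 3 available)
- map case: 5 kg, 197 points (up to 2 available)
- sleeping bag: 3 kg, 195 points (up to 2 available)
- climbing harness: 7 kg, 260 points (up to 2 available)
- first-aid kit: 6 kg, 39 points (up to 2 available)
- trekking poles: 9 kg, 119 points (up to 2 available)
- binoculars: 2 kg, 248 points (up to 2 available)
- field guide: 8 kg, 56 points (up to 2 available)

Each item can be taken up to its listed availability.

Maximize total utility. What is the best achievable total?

1984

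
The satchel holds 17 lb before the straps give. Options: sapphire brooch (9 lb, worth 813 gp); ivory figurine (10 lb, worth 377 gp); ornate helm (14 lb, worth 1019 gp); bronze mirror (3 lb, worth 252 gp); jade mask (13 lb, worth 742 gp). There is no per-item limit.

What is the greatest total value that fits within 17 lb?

1317

The ratio ordering already packs tightly: sapphire brooch + 2×bronze mirror, 15 lb, 1317.
Every other selection either busts 17 lb or fails to beat 1317.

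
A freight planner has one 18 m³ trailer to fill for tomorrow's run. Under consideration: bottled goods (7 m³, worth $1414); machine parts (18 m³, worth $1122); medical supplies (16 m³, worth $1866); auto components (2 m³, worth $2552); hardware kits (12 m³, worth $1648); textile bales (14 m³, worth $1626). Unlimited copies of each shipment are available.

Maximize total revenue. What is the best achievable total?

Ranking by ratio (revenue/m³): auto components 1276.00, bottled goods 202.00, hardware kits 137.33.
Taking 9×auto components: 18 m³ used, 22968 in revenue.
That's the maximum — no swap from here does better than 22968.

22968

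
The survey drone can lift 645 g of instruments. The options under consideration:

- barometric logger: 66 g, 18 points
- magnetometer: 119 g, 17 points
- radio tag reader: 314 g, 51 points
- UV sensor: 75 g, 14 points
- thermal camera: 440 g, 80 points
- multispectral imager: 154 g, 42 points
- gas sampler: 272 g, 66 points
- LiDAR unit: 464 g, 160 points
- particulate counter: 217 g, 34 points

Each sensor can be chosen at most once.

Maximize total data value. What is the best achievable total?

The ratio heuristic lands on barometric logger + UV sensor + LiDAR unit (192) but leaves 40 g idle.
The 141 g tied up in barometric logger and UV sensor is better spent on multispectral imager — total rises to 202 (618 g).
That's the maximum — no swap from here does better than 202.

202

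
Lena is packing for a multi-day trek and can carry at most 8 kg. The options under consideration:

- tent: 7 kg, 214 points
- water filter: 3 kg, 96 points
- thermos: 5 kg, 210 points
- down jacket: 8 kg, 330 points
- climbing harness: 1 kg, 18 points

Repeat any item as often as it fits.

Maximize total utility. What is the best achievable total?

330

Density check — thermos 42.00, down jacket 41.25, water filter 32.00 are the best per kg.
A density-first pass picks water filter + thermos — 306 at 8 kg.
The 8 kg tied up in water filter and thermos is better spent on down jacket — total rises to 330 (8 kg).
That's the maximum — no swap from here does better than 330.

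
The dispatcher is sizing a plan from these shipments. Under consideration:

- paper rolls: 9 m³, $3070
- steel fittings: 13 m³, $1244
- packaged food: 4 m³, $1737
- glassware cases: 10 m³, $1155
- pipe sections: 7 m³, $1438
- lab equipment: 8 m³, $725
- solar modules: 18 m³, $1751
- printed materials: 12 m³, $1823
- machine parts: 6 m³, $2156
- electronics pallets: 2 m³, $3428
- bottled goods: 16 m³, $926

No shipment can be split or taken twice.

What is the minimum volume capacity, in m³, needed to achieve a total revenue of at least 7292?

12

Need the lightest bundle worth ≥ 7292.
Taking packaged food + machine parts + electronics pallets gives 7321 (≥ 7292) for 12 m³.
No combination under 12 m³ hits 7292.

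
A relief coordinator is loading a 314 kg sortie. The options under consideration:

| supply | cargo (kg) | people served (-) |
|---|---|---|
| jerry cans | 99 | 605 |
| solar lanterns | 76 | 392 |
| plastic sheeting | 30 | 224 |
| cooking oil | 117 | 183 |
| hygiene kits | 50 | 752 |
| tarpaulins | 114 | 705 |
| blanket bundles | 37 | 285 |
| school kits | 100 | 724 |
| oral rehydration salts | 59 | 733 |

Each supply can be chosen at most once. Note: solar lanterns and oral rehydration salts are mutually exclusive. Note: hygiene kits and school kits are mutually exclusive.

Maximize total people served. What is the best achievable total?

2699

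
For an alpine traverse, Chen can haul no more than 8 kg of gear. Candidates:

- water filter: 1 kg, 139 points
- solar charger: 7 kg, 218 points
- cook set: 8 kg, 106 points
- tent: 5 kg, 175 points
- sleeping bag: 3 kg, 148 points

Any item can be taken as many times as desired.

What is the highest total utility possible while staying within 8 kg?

8×water filter uses 8 of the 8 kg and totals 1112.

1112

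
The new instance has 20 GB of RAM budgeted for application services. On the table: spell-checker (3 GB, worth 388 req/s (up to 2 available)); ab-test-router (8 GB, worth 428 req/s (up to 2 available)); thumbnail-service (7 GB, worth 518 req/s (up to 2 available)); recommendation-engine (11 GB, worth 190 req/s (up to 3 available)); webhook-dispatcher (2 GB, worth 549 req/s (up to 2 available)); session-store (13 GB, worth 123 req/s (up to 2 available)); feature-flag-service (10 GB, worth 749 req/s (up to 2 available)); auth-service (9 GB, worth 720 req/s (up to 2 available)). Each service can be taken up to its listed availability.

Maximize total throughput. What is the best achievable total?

2623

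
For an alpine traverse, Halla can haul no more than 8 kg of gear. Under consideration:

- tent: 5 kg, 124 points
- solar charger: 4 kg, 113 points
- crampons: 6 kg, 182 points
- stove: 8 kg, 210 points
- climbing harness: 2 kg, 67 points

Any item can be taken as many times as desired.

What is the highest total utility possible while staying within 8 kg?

Ranking by ratio (utility/kg): climbing harness 33.50, crampons 30.33, solar charger 28.25.
The ratio ordering already packs tightly: 4×climbing harness, 8 kg, 268.
Every other selection either busts 8 kg or fails to beat 268.

268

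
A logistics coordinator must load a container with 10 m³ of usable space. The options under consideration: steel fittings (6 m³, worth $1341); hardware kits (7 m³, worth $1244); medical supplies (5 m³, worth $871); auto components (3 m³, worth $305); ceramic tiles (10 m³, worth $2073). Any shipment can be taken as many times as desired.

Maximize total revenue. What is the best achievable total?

2073

The ratio heuristic lands on steel fittings + auto components (1646) but leaves 1 m³ idle.
The 9 m³ tied up in steel fittings and auto components is better spent on ceramic tiles — total rises to 2073 (10 m³).
That's the maximum — no swap from here does better than 2073.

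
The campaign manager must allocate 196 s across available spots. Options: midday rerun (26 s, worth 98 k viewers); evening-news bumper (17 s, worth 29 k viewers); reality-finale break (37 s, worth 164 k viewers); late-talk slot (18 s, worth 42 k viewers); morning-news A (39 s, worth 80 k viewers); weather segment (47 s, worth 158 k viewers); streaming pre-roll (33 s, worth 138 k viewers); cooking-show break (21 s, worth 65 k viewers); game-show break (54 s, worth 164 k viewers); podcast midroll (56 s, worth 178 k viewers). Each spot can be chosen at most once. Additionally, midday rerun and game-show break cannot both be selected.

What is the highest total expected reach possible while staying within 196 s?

703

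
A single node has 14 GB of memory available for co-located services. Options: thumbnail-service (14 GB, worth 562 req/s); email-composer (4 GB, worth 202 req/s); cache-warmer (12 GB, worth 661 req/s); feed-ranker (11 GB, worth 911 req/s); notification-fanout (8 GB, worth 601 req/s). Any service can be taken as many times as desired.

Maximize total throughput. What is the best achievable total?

Feed-ranker uses 11 of the 14 GB and totals 911.
That's the maximum — no swap from here does better than 911.

911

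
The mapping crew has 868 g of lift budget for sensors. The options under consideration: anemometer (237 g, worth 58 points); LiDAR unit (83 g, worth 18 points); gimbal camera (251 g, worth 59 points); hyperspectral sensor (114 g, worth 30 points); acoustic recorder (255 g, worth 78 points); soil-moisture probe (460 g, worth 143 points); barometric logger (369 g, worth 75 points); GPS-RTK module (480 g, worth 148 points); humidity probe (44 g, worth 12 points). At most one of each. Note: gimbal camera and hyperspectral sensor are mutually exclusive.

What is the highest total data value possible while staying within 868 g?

256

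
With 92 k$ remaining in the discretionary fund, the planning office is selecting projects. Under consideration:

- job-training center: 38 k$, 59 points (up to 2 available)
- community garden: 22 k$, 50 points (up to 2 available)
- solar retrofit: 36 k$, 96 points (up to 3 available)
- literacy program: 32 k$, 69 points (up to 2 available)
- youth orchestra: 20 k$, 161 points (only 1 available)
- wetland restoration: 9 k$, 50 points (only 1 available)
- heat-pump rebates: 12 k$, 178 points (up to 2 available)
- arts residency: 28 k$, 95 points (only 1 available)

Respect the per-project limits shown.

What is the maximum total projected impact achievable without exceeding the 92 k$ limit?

663

Filling by ratio: youth orchestra + wetland restoration + 2×heat-pump rebates + arts residency for 662, with 11 k$ left unused.
Replace arts residency with solar retrofit: the trade gains 1 net, giving 663 at 89 k$.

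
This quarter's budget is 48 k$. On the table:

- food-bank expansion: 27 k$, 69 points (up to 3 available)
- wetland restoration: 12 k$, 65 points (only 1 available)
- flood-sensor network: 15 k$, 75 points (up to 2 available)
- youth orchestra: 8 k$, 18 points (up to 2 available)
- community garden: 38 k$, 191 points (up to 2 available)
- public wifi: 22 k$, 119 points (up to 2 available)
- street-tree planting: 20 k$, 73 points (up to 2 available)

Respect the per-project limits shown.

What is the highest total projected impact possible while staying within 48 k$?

238

Taking the top-ratio projects first gives wetland restoration + youth orchestra + public wifi for 202 (42 k$).
Dropping wetland restoration and youth orchestra frees 20 k$; slotting in public wifi (22 k$) lifts the total to 238 at 44 k$.
That's the maximum — no swap from here does better than 238.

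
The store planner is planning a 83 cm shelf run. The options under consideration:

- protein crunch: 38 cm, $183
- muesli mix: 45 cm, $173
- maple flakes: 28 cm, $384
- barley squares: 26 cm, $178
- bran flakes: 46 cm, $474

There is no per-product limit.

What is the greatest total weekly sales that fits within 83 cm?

946

Best packing: 2×maple flakes + barley squares — 82 cm, 946 total.
Nothing else within 83 cm beats 946.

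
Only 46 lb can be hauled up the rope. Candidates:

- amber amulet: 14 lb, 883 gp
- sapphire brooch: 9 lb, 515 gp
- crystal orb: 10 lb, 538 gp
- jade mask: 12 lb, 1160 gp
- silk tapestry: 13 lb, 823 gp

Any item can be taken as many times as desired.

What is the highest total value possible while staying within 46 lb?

4018

Taking the top-ratio items first gives sapphire brooch + 3×jade mask for 3995 (45 lb).
The 9 lb tied up in sapphire brooch is better spent on crystal orb — total rises to 4018 (46 lb).
No other feasible combination exceeds 4018.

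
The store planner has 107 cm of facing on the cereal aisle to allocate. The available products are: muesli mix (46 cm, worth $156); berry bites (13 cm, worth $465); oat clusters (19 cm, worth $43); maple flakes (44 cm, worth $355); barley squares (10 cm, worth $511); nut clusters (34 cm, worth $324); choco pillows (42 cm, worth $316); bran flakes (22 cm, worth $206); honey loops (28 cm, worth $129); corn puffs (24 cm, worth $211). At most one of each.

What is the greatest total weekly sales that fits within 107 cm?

1717

Density check — barley squares 51.10, berry bites 35.77, nut clusters 9.53, bran flakes 9.36 are the best per cm.
Taking berry bites + barley squares + nut clusters + bran flakes + corn puffs: 103 cm used, 1717 in weekly sales.
An exhaustive check of the 1024 subsets confirms 1717.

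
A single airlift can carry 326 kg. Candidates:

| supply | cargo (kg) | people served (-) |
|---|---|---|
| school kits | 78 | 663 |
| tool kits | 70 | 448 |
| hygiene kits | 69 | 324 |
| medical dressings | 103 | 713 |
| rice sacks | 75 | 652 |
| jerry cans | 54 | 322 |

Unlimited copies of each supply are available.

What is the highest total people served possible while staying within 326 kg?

2652

A density-first pass picks 4×rice sacks — 2608 at 300 kg.
Dropping 4×rice sacks frees 300 kg; slotting in 4×school kits (312 kg) lifts the total to 2652 at 312 kg.
Nothing else within 326 kg beats 2652.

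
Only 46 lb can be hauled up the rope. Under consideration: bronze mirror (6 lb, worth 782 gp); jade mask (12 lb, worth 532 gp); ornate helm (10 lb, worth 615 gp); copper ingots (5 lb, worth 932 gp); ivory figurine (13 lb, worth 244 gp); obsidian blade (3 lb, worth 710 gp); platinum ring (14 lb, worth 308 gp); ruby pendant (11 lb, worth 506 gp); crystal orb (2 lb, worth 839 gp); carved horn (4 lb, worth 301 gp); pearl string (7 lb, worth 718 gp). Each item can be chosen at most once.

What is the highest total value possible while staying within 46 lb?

5128

Taking the top-ratio items first gives bronze mirror + ornate helm + copper ingots + obsidian blade + crystal orb + carved horn + pearl string for 4897 (37 lb).
Dropping carved horn frees 4 lb; slotting in jade mask (12 lb) lifts the total to 5128 at 45 lb.
Runner-up bronze mirror + ornate helm + copper ingots + obsidian blade + ruby pendant + crystal orb + pearl string tops out at 5102.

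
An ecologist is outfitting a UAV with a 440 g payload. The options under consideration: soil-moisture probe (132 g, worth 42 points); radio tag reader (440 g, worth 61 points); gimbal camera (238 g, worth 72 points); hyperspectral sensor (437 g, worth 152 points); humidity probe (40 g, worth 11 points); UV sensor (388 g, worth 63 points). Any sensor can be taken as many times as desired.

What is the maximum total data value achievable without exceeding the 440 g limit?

Best packing: hyperspectral sensor — 437 g, 152 total.
Nothing else within 440 g beats 152.

152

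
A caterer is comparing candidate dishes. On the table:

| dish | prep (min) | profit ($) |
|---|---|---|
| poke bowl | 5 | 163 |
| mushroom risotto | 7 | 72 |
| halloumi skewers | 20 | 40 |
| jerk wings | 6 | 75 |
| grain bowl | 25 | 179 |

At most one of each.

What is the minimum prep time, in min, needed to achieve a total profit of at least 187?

11

Need the lightest bundle worth ≥ 187.
poke bowl + jerk wings reaches 238 using 11 min.
No combination under 11 min hits 187.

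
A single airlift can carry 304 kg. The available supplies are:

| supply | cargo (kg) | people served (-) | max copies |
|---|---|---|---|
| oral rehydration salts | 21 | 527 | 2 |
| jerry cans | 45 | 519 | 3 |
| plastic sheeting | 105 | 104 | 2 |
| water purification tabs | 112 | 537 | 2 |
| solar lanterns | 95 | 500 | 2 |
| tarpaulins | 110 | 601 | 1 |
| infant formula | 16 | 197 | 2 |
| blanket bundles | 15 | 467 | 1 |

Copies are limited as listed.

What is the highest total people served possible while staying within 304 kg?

A density-first pass picks 2×oral rehydration salts + 3×jerry cans + 2×infant formula + blanket bundles — 3472 at 224 kg.
Dropping infant formula frees 16 kg; slotting in solar lanterns (95 kg) lifts the total to 3775 at 303 kg.
No other feasible combination exceeds 3775.

3775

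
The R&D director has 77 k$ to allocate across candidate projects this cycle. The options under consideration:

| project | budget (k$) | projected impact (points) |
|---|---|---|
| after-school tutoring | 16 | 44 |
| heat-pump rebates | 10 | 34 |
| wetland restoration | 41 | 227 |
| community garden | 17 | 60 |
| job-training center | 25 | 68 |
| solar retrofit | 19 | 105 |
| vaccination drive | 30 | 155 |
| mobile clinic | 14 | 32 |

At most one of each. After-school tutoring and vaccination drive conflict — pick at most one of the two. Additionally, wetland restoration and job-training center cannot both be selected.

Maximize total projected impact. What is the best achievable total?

Taking wetland restoration + community garden + solar retrofit: 77 k$ used, 392 in projected impact.

392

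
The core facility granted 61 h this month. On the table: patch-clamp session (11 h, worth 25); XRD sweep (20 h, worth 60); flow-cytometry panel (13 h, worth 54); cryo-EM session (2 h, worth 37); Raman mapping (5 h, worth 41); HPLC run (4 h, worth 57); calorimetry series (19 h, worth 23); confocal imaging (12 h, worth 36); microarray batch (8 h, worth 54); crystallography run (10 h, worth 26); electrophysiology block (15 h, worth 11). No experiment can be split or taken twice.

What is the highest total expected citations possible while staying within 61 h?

311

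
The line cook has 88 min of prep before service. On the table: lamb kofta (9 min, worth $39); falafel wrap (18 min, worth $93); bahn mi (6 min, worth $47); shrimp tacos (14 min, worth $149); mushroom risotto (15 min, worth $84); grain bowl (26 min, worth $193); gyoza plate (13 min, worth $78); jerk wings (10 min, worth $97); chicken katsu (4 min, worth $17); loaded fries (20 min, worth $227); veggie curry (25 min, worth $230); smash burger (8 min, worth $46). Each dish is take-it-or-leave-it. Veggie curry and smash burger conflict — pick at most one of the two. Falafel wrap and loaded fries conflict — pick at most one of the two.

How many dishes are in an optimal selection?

6

The maximum profit within 88 min is 828.
One optimal bundle: bahn mi + shrimp tacos + gyoza plate + jerk wings + loaded fries + veggie curry (88 min).
Any selection reaching 828 contains exactly 6 dishes.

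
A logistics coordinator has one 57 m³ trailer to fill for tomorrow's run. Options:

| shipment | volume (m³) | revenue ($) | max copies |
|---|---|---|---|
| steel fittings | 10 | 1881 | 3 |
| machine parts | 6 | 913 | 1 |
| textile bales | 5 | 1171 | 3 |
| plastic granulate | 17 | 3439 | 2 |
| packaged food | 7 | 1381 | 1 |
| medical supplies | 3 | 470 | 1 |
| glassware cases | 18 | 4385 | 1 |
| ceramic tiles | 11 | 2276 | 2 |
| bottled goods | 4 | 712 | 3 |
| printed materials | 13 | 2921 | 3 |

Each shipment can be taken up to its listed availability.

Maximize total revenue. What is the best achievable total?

Density check — glassware cases 243.61, textile bales 234.20, printed materials 224.69 are the best per m³.
Greedy by ratio would take 3×textile bales + glassware cases + ceramic tiles + printed materials: 57 m³ used, total 13095.
The 26 m³ tied up in 3×textile bales and ceramic tiles is better spent on 2×printed materials — total rises to 13148 (57 m³).
Nothing else within 57 m³ beats 13148.

13148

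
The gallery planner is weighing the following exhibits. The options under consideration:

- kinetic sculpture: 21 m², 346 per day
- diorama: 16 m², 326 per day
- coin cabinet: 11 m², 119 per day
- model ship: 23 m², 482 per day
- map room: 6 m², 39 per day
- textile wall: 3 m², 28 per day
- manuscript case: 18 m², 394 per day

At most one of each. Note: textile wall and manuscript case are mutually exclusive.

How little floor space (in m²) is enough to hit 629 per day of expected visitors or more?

34

Look for the lowest-floor combination reaching 629.
diorama + manuscript case reaches 720 using 34 m².
No combination under 34 m² hits 629.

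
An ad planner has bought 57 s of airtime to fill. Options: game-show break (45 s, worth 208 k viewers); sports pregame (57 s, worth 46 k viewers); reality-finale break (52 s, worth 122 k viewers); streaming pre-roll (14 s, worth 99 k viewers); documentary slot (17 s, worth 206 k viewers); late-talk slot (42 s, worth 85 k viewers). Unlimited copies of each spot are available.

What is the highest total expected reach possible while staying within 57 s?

618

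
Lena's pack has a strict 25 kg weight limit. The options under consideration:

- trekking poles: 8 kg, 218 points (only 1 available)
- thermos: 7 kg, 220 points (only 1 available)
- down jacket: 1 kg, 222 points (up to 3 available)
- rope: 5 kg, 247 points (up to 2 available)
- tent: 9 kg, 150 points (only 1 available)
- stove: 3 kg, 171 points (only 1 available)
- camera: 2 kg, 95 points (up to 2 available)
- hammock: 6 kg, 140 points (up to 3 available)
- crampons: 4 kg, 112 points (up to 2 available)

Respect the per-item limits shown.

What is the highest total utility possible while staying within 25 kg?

Density check — down jacket 222.00, stove 57.00, rope 49.40 are the best per kg.
Greedy by ratio would take 3×down jacket + 2×rope + stove + 2×camera + crampons: 24 kg used, total 1633.
Dropping camera and crampons frees 6 kg; slotting in thermos (7 kg) lifts the total to 1646 at 25 kg.
Every other selection either busts 25 kg or exceeds an availability limit or fails to beat 1646.

1646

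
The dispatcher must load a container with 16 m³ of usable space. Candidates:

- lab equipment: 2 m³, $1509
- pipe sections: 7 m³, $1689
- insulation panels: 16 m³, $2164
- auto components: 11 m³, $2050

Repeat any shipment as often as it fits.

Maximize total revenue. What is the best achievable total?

12072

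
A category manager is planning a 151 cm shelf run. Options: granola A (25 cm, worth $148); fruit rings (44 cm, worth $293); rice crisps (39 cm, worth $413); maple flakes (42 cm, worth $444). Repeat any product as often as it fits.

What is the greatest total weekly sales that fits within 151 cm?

1480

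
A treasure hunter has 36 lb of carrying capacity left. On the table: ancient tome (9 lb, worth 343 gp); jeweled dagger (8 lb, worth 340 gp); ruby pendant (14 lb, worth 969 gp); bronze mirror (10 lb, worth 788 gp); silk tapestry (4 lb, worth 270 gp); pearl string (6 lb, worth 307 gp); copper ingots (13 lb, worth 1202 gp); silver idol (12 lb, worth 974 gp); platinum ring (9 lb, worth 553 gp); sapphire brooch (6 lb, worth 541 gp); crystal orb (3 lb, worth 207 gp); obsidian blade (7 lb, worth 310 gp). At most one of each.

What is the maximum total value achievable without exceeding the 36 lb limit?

3008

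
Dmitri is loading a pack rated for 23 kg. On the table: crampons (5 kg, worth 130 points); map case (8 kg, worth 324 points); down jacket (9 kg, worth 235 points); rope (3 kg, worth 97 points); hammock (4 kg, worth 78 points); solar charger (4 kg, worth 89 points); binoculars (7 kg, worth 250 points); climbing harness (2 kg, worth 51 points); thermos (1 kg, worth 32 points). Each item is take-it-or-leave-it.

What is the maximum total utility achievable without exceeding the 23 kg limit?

801

A density-first pass picks map case + rope + binoculars + climbing harness + thermos — 754 at 21 kg.
Dropping climbing harness and thermos frees 3 kg; slotting in crampons (5 kg) lifts the total to 801 at 23 kg.
Nothing else within 23 kg beats 801.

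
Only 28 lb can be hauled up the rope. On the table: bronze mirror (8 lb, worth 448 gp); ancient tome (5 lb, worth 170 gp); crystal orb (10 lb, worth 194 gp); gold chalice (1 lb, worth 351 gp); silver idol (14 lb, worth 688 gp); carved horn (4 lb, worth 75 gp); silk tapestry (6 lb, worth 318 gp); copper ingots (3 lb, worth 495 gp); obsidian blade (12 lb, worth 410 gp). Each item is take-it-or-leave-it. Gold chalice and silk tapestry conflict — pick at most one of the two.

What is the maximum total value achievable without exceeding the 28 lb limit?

By value per lb: gold chalice 351.00, copper ingots 165.00, bronze mirror 56.00, silk tapestry 53.00 lead.
Best packing: bronze mirror + gold chalice + silver idol + copper ingots — 26 lb, 1982 total.
No other feasible combination exceeds 1982.

1982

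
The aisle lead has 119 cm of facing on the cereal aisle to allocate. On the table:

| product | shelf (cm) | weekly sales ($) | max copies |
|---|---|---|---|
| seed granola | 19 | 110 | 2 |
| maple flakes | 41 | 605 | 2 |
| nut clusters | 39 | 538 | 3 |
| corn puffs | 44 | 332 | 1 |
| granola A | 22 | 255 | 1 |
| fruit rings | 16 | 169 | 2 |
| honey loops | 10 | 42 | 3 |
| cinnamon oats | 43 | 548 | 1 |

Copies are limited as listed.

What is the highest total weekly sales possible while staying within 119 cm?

1681

Greedy by ratio would take 2×maple flakes + granola A + honey loops: 114 cm used, total 1507.
Dropping maple flakes and granola A and honey loops frees 73 cm; slotting in 2×nut clusters (78 cm) lifts the total to 1681 at 119 cm.
Every other selection either busts 119 cm or exceeds an availability limit or fails to beat 1681.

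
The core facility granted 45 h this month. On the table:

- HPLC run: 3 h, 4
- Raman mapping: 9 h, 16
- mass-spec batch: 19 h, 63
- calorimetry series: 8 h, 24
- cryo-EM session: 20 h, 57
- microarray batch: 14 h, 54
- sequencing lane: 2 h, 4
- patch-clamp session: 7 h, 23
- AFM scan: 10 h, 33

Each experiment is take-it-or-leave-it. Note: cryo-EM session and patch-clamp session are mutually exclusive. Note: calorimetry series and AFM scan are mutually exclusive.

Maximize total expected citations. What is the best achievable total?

154

Best packing: mass-spec batch + microarray batch + sequencing lane + AFM scan — 45 h, 154 total.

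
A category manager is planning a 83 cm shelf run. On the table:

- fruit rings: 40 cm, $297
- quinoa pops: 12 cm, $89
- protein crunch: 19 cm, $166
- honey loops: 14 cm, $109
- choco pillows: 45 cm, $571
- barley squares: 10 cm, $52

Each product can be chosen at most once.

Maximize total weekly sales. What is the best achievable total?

Taking protein crunch + honey loops + choco pillows: 78 cm used, 846 in weekly sales.
An exhaustive check of the 64 subsets confirms 846.

846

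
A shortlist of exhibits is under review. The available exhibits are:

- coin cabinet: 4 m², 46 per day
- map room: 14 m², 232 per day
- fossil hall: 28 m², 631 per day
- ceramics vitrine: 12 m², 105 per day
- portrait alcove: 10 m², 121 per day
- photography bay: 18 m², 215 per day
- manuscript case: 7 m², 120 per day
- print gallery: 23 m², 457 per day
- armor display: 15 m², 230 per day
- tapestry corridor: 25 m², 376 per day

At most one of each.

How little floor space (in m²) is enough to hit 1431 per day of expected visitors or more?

72

Look for the lowest-floor combination reaching 1431.
Taking map room + fossil hall + manuscript case + print gallery gives 1440 (≥ 1431) for 72 m².
No combination under 72 m² hits 1431.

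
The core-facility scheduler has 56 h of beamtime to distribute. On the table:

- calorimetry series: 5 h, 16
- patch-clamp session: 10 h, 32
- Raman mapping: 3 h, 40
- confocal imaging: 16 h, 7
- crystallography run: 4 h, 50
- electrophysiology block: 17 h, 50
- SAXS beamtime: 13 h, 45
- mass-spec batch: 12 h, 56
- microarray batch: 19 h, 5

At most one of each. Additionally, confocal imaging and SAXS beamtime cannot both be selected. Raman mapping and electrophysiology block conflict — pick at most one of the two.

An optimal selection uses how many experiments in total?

Best achievable expected citations is 239.
One optimal bundle: calorimetry series + patch-clamp session + Raman mapping + crystallography run + SAXS beamtime + mass-spec batch (47 h).
Any selection reaching 239 contains exactly 6 experiments.

6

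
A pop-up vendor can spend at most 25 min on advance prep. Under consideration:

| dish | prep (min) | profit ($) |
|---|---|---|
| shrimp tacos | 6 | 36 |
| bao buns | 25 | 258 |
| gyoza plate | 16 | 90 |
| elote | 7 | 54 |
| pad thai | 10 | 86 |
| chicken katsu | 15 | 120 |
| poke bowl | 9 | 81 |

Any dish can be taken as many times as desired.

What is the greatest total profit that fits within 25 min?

258

The ratio ordering already packs tightly: bao buns, 25 min, 258.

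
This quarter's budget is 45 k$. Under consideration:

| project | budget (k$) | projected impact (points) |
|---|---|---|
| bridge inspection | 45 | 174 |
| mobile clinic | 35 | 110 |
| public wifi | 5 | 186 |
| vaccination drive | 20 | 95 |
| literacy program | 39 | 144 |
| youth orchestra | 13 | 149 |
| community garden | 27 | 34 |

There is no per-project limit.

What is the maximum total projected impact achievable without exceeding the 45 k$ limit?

1674

Best packing: 9×public wifi — 45 k$, 1674 total.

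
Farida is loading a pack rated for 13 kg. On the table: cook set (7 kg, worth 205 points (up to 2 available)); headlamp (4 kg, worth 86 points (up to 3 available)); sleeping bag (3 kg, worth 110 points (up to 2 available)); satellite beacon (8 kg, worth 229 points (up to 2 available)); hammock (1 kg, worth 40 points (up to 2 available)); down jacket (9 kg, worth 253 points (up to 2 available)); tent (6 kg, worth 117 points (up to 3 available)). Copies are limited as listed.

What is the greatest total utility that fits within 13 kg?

425

Ranking by ratio (utility/kg): hammock 40.00, sleeping bag 36.67, cook set 29.29, satellite beacon 28.62.
Taking the top-ratio items first gives headlamp + 2×sleeping bag + 2×hammock for 386 (12 kg).
The 6 kg tied up in headlamp and 2×hammock is better spent on cook set — total rises to 425 (13 kg).
That's the maximum — no swap from here does better than 425.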